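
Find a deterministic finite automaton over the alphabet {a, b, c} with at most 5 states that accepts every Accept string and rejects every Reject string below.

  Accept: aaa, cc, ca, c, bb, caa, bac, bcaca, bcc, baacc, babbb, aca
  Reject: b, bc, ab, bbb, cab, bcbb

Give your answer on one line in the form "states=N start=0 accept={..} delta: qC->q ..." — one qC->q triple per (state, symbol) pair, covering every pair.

Grow the machine one transition at a time. Run the examples from 0; the earliest place one falls off (shortest prefix, ties alphabetical) gets sent to the lowest-numbered state that keeps every Accept/Reject pair distinguishable — a pair clashes when both reach the same state with identical unread suffix — and to a fresh state only if none does.
a: 0a undefined. 0a->0: ok.
b: 0b undefined. 0b->0: no, aaa/b meet in 0. Open state 1: 0b->1.
c: 0c undefined. 0c->0: ok.
ba: 1a undefined. 1a->0: no, babbb/bbb meet in 1 with "bb" left. 1a->1: no, bac/bc meet in 1 with "c" left. Open state 2: 1a->2.
bb: 1b undefined. 1b->0: ok.
bc: 1c undefined. 1c->0: no, aaa/bc meet in 0. 1c->1: no, bcc/b meet in 1. 1c->2: ok.
baa: 2a undefined. 2a->0: ok.
bab: 2b undefined. 2b->0: ok.
bac: 2c undefined. 2c->0: ok.
All examples now run through 3 states with every (state, symbol) defined. Accept strings end in {0}, Reject strings end in {1,2}; accept={0}.

states=3 start=0 accept={0} delta: 0a->0 0b->1 0c->0 1a->2 1b->0 1c->2 2a->0 2b->0 2c->0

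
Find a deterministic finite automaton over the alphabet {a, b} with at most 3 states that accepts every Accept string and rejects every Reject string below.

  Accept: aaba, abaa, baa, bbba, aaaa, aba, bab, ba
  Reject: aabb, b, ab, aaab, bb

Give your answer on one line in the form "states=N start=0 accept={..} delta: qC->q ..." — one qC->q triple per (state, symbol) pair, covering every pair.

states=3 start=0 accept={0,2} delta: 0a->0 0b->1 1a->2 1b->1 2a->0 2b->0

Fold the examples into a partial DFA from state 0: repeatedly fix the first undefined (state, symbol) met by the shortest-then-alphabetical prefix, trying targets in increasing order and rejecting any under which an Accept and a Reject string meet in one state with the same remainder; add a state when all current targets are rejected. Accepting states are where Accept strings end.
a: 0a undefined. 0a->0: ok.
b: 0b undefined. 0b->0: no, aaba/aabb meet in 0. Open state 1: 0b->1.
ba: 1a undefined. 1a->0: no, bab/b meet in 1. 1a->1: no, aaba/b meet in 1. Open state 2: 1a->2.
bb: 1b undefined. 1b->0: no, aaaa/aabb meet in 0. 1b->1: ok.
baa: 2a undefined. 2a->0: ok.
bab: 2b undefined. 2b->0: ok.
All examples now run through 3 states with every (state, symbol) defined. Accept strings end in {0,2}, Reject strings end in {1}; accept={0,2}.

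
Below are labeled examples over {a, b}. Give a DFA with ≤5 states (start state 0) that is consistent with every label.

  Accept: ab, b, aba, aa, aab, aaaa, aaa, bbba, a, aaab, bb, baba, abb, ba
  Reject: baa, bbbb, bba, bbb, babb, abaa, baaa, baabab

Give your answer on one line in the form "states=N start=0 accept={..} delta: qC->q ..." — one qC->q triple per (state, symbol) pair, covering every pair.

Fold the examples into a partial DFA from state 0: repeatedly fix the first undefined (state, symbol) met by the shortest-then-alphabetical prefix, trying targets in increasing order and rejecting any under which an Accept and a Reject string meet in one state with the same remainder; add a state when all current targets are rejected. Accepting states are where Accept strings end.
a: 0a undefined. 0a->0: ok.
b: 0b undefined. 0b->0: no, ab/baa meet in 0. Open state 1: 0b->1.
ba: 1a undefined. 1a->0: no, ab/baabab meet in 1. 1a->1: no, ab/baa meet in 1. Open state 2: 1a->2.
bb: 1b undefined. 1b->0: no, ab/bbb meet in 1. 1b->1: no, ab/bbbb meet in 1. 1b->2: ok.
baa: 2a undefined. 2a->0: no, aa/baa meet in 0. 2a->1: no, ab/baa meet in 1. 2a->2: no, aba/baa meet in 2. Open state 3: 2a->3.
bab: 2b undefined. 2b->0: no, ab/bbbb meet in 1. 2b->1: no, ab/bbb meet in 1. 2b->2: no, aba/bbbb meet in 2. 2b->3: no, bbba/baaa meet in 3 with "a" left. Open state 4: 2b->4.
baaa: 3a undefined. 3a->0: no, aa/baaa meet in 0. 3a->1: no, ab/baaa meet in 1. 3a->2: no, aba/baaa meet in 2. 3a->3: ok.
baab: 3b undefined. 3b->0: no, ab/baabab meet in 1. 3b->1: ok.
baba: 4a undefined. 4a->0: ok.
babb: 4b undefined. 4b->0: no, aa/bbbb meet in 0. 4b->1: no, ab/bbbb meet in 1. 4b->2: no, aba/bbbb meet in 2. 4b->3: ok.
All examples now run through 5 states with every (state, symbol) defined. Accept strings end in {0,1,2}, Reject strings end in {3,4}; accept={0,1,2}.

states=5 start=0 accept={0,1,2} delta: 0a->0 0b->1 1a->2 1b->2 2a->3 2b->4 3a->3 3b->1 4a->0 4b->3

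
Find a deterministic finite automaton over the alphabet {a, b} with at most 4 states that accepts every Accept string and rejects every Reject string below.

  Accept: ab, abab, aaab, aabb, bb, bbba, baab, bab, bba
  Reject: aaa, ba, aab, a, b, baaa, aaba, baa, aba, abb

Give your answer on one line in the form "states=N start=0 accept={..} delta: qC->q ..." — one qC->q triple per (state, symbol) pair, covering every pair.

Fold the examples into a partial DFA from state 0: repeatedly fix the first undefined (state, symbol) met by the shortest-then-alphabetical prefix, trying targets in increasing order and rejecting any under which an Accept and a Reject string meet in one state with the same remainder; add a state when all current targets are rejected. Accepting states are where Accept strings end.
a: 0a undefined. 0a->0: no, ab/aab meet in 0 with "b" left. Open state 1: 0a->1.
b: 0b undefined. 0b->0: no, bb/b meet in 0. 0b->1: no, bab/aab meet in 1 with "ab" left. Open state 2: 0b->2.
aa: 1a undefined. 1a->0: ok.
ab: 1b undefined. 1b->0: ok.
ba: 2a undefined. 2a->0: no, ab/ba meet in 0. 2a->1: no, ab/baa meet in 0. 2a->2: ok.
bb: 2b undefined. 2b->0: no, bbba/ba meet in 2. 2b->1: no, aabb/aaa meet in 1. 2b->2: no, aabb/ba meet in 2. Open state 3: 2b->3.
bba: 3a undefined. 3a->0: ok.
bbb: 3b undefined. 3b->0: no, bbba/aaa meet in 1. 3b->1: ok.
All examples now run through 4 states with every (state, symbol) defined. Accept strings end in {0,3}, Reject strings end in {1,2}; accept={0,3}.

states=4 start=0 accept={0,3} delta: 0a->1 0b->2 1a->0 1b->0 2a->2 2b->3 3a->0 3b->1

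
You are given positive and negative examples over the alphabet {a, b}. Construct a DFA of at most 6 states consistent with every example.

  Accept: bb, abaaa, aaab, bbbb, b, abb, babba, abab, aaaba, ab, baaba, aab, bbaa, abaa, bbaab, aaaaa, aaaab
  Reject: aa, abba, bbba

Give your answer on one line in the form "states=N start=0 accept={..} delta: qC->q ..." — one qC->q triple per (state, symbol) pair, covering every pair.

states=3 start=0 accept={1,2} delta: 0a->1 0b->1 1a->0 1b->2 2a->2 2b->1

Fold the examples into a partial DFA from state 0: repeatedly fix the first undefined (state, symbol) met by the shortest-then-alphabetical prefix, trying targets in increasing order and rejecting any under which an Accept and a Reject string meet in one state with the same remainder; add a state when all current targets are rejected. Accepting states are where Accept strings end.
a: 0a undefined. 0a->0: no, aaaaa/aa meet in 0. Open state 1: 0a->1.
b: 0b undefined. 0b->0: no, babba/abba meet in 1 with "bba" left. 0b->1: ok.
aa: 1a undefined. 1a->0: ok.
ab: 1b undefined. 1b->0: no, bb/aa meet in 0. 1b->1: no, abaaa/aa meet in 0. Open state 2: 1b->2.
aba: 2a undefined. 2a->0: no, abaaa/aa meet in 0. 2a->1: no, bbaa/aa meet in 0. 2a->2: ok.
abb: 2b undefined. 2b->0: no, bbbb/abba meet in 1. 2b->1: ok.
All examples now run through 3 states with every (state, symbol) defined. Accept strings end in {1,2}, Reject strings end in {0}; accept={1,2}.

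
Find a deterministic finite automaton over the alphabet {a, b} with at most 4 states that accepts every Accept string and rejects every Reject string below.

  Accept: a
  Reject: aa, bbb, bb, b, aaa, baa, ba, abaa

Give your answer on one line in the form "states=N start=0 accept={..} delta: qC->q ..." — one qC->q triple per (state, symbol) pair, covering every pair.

State merging on the prefix tree: take the shortest (then alphabetical) example prefix whose next move is undefined and point that move at state 0, else 1, else 2, ...; a target is out if some Accept/Reject pair would then sit in one state with the same input left (inseparable). If every existing state is out, open a new one.
a: 0a undefined. 0a->0: no, a/aa meet in 0. Open state 1: 0a->1.
b: 0b undefined. 0b->0: no, a/ba meet in 1. 0b->1: no, a/b meet in 1. Open state 2: 0b->2.
aa: 1a undefined. 1a->0: no, a/aaa meet in 1. 1a->1: no, a/aa meet in 1. 1a->2: ok.
ab: 1b undefined. 1b->0: ok.
ba: 2a undefined. 2a->0: no, a/baa meet in 1. 2a->1: no, a/aaa meet in 1. 2a->2: ok.
bb: 2b undefined. 2b->0: ok.
All examples now run through 3 states with every (state, symbol) defined. Accept strings end in {1}, Reject strings end in {0,2}; accept={1}.

states=3 start=0 accept={1} delta: 0a->1 0b->2 1a->2 1b->0 2a->2 2b->0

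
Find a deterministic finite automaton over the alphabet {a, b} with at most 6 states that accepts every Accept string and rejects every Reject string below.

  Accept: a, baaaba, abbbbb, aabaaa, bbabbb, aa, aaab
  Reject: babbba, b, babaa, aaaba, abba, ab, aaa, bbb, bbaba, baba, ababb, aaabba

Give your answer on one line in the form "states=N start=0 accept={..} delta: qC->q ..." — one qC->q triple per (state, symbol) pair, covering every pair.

Fold the examples into a partial DFA from state 0: repeatedly fix the first undefined (state, symbol) met by the shortest-then-alphabetical prefix, trying targets in increasing order and rejecting any under which an Accept and a Reject string meet in one state with the same remainder; add a state when all current targets are rejected. Accepting states are where Accept strings end.
a: 0a undefined. 0a->0: no, a/aaa meet in 0. Open state 1: 0a->1.
b: 0b undefined. 0b->0: no, baaaba/aaaba meet in 1 with "aaba" left. 0b->1: no, a/b meet in 1. Open state 2: 0b->2.
aa: 1a undefined. 1a->0: no, a/aaa meet in 1. 1a->1: no, a/aaa meet in 1. 1a->2: no, aa/b meet in 2. Open state 3: 1a->3.
ab: 1b undefined. 1b->0: ok.
ba: 2a undefined. 2a->0: no, a/babaa meet in 1. 2a->1: no, a/abba meet in 1. 2a->2: no, baaaba/baba meet in 2 with "ba" left. 2a->3: no, aa/abba meet in 3. Open state 4: 2a->4.
bb: 2b undefined. 2b->0: no, a/bbaba meet in 1. 2b->1: no, abbbbb/b meet in 2. 2b->2: no, abbbbb/b meet in 2. 2b->3: ok.
aaa: 3a undefined. 3a->0: no, bbabbb/bbb meet in 3 with "b" left. 3a->1: no, a/aaaba meet in 1. 3a->2: ok.
aab: 3b undefined. 3b->0: no, a/aaabba meet in 1. 3b->1: no, a/bbb meet in 1. 3b->2: ok.
baa: 4a undefined. 4a->0: ok.
bab: 4b undefined. 4b->0: no, a/baba meet in 1. 4b->1: no, abbbbb/baba meet in 3. 4b->2: ok.
All examples now run through 5 states with every (state, symbol) defined. Accept strings end in {1,3}, Reject strings end in {0,2,4}; accept={1,3}.

states=5 start=0 accept={1,3} delta: 0a->1 0b->2 1a->3 1b->0 2a->4 2b->3 3a->2 3b->2 4a->0 4b->2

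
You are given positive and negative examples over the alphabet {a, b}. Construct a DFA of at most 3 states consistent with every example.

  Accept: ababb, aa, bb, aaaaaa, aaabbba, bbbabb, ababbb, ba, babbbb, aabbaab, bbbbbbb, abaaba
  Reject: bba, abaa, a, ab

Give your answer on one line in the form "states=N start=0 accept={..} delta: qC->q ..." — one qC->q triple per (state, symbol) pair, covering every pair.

Fold the examples into a partial DFA from state 0: repeatedly fix the first undefined (state, symbol) met by the shortest-then-alphabetical prefix, trying targets in increasing order and rejecting any under which an Accept and a Reject string meet in one state with the same remainder; add a state when all current targets are rejected. Accepting states are where Accept strings end.
a: 0a undefined. 0a->0: no, aa/a meet in 0. Open state 1: 0a->1.
b: 0b undefined. 0b->0: no, ba/bba meet in 1. 0b->1: no, bb/ab meet in 1 with "b" left. Open state 2: 0b->2.
aa: 1a undefined. 1a->0: ok.
ab: 1b undefined. 1b->0: no, aa/abaa meet in 0. 1b->1: ok.
ba: 2a undefined. 2a->0: ok.
bb: 2b undefined. 2b->0: ok.
All examples now run through 3 states with every (state, symbol) defined. Accept strings end in {0,2}, Reject strings end in {1}; accept={0,2}.

states=3 start=0 accept={0,2} delta: 0a->1 0b->2 1a->0 1b->1 2a->0 2b->0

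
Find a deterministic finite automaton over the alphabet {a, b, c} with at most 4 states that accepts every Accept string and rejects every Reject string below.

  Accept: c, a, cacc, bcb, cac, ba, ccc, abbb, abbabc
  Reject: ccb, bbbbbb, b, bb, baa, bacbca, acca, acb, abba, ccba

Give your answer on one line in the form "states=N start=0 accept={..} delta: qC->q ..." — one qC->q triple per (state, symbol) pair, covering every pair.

states=4 start=0 accept={0,2} delta: 0a->0 0b->1 0c->2 1a->2 1b->3 1c->3 2a->3 2b->3 2c->2 3a->1 3b->2 3c->2

Fold the examples into a partial DFA from state 0: repeatedly fix the first undefined (state, symbol) met by the shortest-then-alphabetical prefix, trying targets in increasing order and rejecting any under which an Accept and a Reject string meet in one state with the same remainder; add a state when all current targets are rejected. Accepting states are where Accept strings end.
a: 0a undefined. 0a->0: ok.
b: 0b undefined. 0b->0: no, a/bbbbbb meet in 0. Open state 1: 0b->1.
c: 0c undefined. 0c->0: no, c/acca meet in 0. 0c->1: no, c/b meet in 1. Open state 2: 0c->2.
ba: 1a undefined. 1a->0: no, a/baa meet in 0. 1a->1: no, ba/b meet in 1. 1a->2: ok.
bb: 1b undefined. 1b->0: no, a/bbbbbb meet in 0. 1b->1: no, c/abba meet in 2. 1b->2: no, c/bb meet in 2. Open state 3: 1b->3.
bc: 1c undefined. 1c->0: no, bcb/b meet in 1. 1c->1: no, bcb/bb meet in 3. 1c->2: no, bcb/acb meet in 2 with "b" left. 1c->3: ok.
ca: 2a undefined. 2a->0: no, a/baa meet in 0. 2a->1: no, cac/bb meet in 3. 2a->2: no, c/baa meet in 2. 2a->3: ok.
cc: 2c undefined. 2c->0: no, c/ccba meet in 2. 2c->1: no, c/acca meet in 2. 2c->2: ok.
acb: 2b undefined. 2b->0: no, a/ccb meet in 0. 2b->1: no, c/ccba meet in 2. 2b->2: no, c/ccb meet in 2. 2b->3: ok.
bbb: 3b undefined. 3b->0: no, a/bbbbbb meet in 0. 3b->1: no, bcb/b meet in 1. 3b->2: ok.
cac: 3c undefined. 3c->0: no, a/bacbca meet in 0. 3c->1: no, c/bacbca meet in 2. 3c->2: ok.
abba: 3a undefined. 3a->0: no, a/abba meet in 0. 3a->1: ok.
All examples now run through 4 states with every (state, symbol) defined. Accept strings end in {0,2}, Reject strings end in {1,3}; accept={0,2}.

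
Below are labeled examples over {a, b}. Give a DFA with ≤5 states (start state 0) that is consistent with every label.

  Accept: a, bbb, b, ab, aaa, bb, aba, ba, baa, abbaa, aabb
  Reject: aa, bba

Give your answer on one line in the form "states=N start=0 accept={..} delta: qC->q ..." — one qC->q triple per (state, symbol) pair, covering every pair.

Fold the examples into a partial DFA from state 0: repeatedly fix the first undefined (state, symbol) met by the shortest-then-alphabetical prefix, trying targets in increasing order and rejecting any under which an Accept and a Reject string meet in one state with the same remainder; add a state when all current targets are rejected. Accepting states are where Accept strings end.
a: 0a undefined. 0a->0: no, a/aa meet in 0. Open state 1: 0a->1.
b: 0b undefined. 0b->0: no, a/bba meet in 1. 0b->1: no, aba/bba meet in 1 with "ba" left. Open state 2: 0b->2.
aa: 1a undefined. 1a->0: ok.
ab: 1b undefined. 1b->0: no, ab/aa meet in 0. 1b->1: no, aba/aa meet in 0. 1b->2: ok.
ba: 2a undefined. 2a->0: no, aba/aa meet in 0. 2a->1: no, baa/aa meet in 0. 2a->2: ok.
bb: 2b undefined. 2b->0: no, a/bba meet in 1. 2b->1: ok.
All examples now run through 3 states with every (state, symbol) defined. Accept strings end in {1,2}, Reject strings end in {0}; accept={1,2}.

states=3 start=0 accept={1,2} delta: 0a->1 0b->2 1a->0 1b->2 2a->2 2b->1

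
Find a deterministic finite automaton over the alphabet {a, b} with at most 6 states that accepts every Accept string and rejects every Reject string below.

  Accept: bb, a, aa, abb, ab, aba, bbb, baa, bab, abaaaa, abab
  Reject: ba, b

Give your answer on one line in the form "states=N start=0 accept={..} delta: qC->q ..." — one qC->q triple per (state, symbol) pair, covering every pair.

states=5 start=0 accept={0,1,3} delta: 0a->1 0b->2 1a->0 1b->3 2a->4 2b->1 3a->1 3b->0 4a->0 4b->0

Fold the examples into a partial DFA from state 0: repeatedly fix the first undefined (state, symbol) met by the shortest-then-alphabetical prefix, trying targets in increasing order and rejecting any under which an Accept and a Reject string meet in one state with the same remainder; add a state when all current targets are rejected. Accepting states are where Accept strings end.
a: 0a undefined. 0a->0: no, ab/b meet in 0 with "b" left. Open state 1: 0a->1.
b: 0b undefined. 0b->0: no, bb/b meet in 0. 0b->1: no, a/b meet in 1. Open state 2: 0b->2.
aa: 1a undefined. 1a->0: ok.
ab: 1b undefined. 1b->0: no, abb/b meet in 2. 1b->1: no, abab/b meet in 2. 1b->2: no, ab/b meet in 2. Open state 3: 1b->3.
ba: 2a undefined. 2a->0: no, aa/ba meet in 0. 2a->1: no, a/ba meet in 1. 2a->2: no, baa/ba meet in 2. 2a->3: no, ab/ba meet in 3. Open state 4: 2a->4.
bb: 2b undefined. 2b->0: no, bbb/b meet in 2. 2b->1: ok.
aba: 3a undefined. 3a->0: no, abab/b meet in 2. 3a->1: ok.
abb: 3b undefined. 3b->0: ok.
baa: 4a undefined. 4a->0: ok.
bab: 4b undefined. 4b->0: ok.
All examples now run through 5 states with every (state, symbol) defined. Accept strings end in {0,1,3}, Reject strings end in {2,4}; accept={0,1,3}.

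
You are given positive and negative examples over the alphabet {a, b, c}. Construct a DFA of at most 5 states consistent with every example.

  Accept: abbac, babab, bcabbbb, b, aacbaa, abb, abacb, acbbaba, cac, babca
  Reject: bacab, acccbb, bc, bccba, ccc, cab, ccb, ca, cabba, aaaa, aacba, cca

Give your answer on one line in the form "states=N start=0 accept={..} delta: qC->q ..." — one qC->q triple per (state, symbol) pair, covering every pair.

states=5 start=0 accept={1} delta: 0a->0 0b->1 0c->1 1a->2 1b->1 1c->3 2a->1 2b->4 2c->1 3a->0 3b->3 3c->3 4a->1 4b->0 4c->2

Grow the machine one transition at a time. Run the examples from 0; the earliest place one falls off (shortest prefix, ties alphabetical) gets sent to the lowest-numbered state that keeps every Accept/Reject pair distinguishable — a pair clashes when both reach the same state with identical unread suffix — and to a fresh state only if none does.
a: 0a undefined. 0a->0: ok.
b: 0b undefined. 0b->0: no, abbac/bc meet in 0 with "c" left. Open state 1: 0b->1.
c: 0c undefined. 0c->0: no, b/cab meet in 1. 0c->1: ok.
ba: 1a undefined. 1a->0: no, babab/bacab meet in 1. 1a->1: no, b/ca meet in 1. Open state 2: 1a->2.
bc: 1c undefined. 1c->0: no, b/ccc meet in 1. 1c->1: no, b/bc meet in 1. 1c->2: no, cac/ccc meet in 2 with "c" left. Open state 3: 1c->3.
abb: 1b undefined. 1b->0: no, aacbaa/aaaa meet in 0. 1b->1: ok.
bab: 2b undefined. 2b->0: no, acbbaba/cab meet in 0. 2b->1: no, babab/cab meet in 1. 2b->2: no, aacbaa/cabba meet in 2 with "a" left. 2b->3: no, acbbaba/cca meet in 3 with "a" left. Open state 4: 2b->4.
bac: 2c undefined. 2c->0: no, abbac/aaaa meet in 0. 2c->1: ok.
bca: 3a undefined. 3a->0: ok.
bcc: 3c undefined. 3c->0: no, abbac/acccbb meet in 1. 3c->1: no, abbac/acccbb meet in 1. 3c->2: no, acbbaba/bccba meet in 4 with "a" left. 3c->3: ok.
ccb: 3b undefined. 3b->0: no, abbac/acccbb meet in 1. 3b->1: no, abbac/acccbb meet in 1. 3b->2: no, aacbaa/bccba meet in 2 with "a" left. 3b->3: ok.
baba: 4a undefined. 4a->0: no, acbbaba/bccba meet in 0. 4a->1: ok.
babc: 4c undefined. 4c->0: no, babca/bccba meet in 0. 4c->1: no, babca/ca meet in 2. 4c->2: ok.
cabb: 4b undefined. 4b->0: ok.
babca: 2a undefined. 2a->0: no, aacbaa/bccba meet in 0. 2a->1: ok.
All examples now run through 5 states with every (state, symbol) defined. Accept strings end in {1}, Reject strings end in {0,2,3,4}; accept={1}.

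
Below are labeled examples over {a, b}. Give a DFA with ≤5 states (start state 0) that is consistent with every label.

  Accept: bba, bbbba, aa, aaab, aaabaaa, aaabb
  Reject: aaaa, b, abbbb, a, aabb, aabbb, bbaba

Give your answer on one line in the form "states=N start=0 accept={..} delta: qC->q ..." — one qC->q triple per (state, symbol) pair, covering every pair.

states=4 start=0 accept={2,3} delta: 0a->1 0b->1 1a->2 1b->1 2a->3 2b->0 3a->0 3b->3

State merging on the prefix tree: take the shortest (then alphabetical) example prefix whose next move is undefined and point that move at state 0, else 1, else 2, ...; a target is out if some Accept/Reject pair would then sit in one state with the same input left (inseparable). If every existing state is out, open a new one.
a: 0a undefined. 0a->0: no, aa/aaaa meet in 0. Open state 1: 0a->1.
b: 0b undefined. 0b->0: no, bba/a meet in 1. 0b->1: ok.
aa: 1a undefined. 1a->0: no, aa/aaaa meet in 0. 1a->1: no, aa/aaaa meet in 1. Open state 2: 1a->2.
ab: 1b undefined. 1b->0: no, bba/b meet in 1. 1b->1: ok.
aaa: 2a undefined. 2a->0: no, aaab/aaaa meet in 1. 2a->1: no, bba/aaaa meet in 2. 2a->2: no, bba/aaaa meet in 2. Open state 3: 2a->3.
aab: 2b undefined. 2b->0: ok.
aaaa: 3a undefined. 3a->0: ok.
aaab: 3b undefined. 3b->0: no, aaab/aaaa meet in 0. 3b->1: no, aaab/b meet in 1. 3b->2: no, aaabaaa/b meet in 1. 3b->3: ok.
All examples now run through 4 states with every (state, symbol) defined. Accept strings end in {2,3}, Reject strings end in {0,1}; accept={2,3}.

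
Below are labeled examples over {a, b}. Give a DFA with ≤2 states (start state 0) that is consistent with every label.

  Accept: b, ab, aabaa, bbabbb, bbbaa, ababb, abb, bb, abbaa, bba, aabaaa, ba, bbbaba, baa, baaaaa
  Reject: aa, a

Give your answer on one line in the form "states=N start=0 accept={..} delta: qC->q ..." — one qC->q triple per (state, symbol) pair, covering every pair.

states=2 start=0 accept={1} delta: 0a->0 0b->1 1a->1 1b->1

Fold the examples into a partial DFA from state 0: repeatedly fix the first undefined (state, symbol) met by the shortest-then-alphabetical prefix, trying targets in increasing order and rejecting any under which an Accept and a Reject string meet in one state with the same remainder; add a state when all current targets are rejected. Accepting states are where Accept strings end.
a: 0a undefined. 0a->0: ok.
b: 0b undefined. 0b->0: no, b/aa meet in 0. Open state 1: 0b->1.
ba: 1a undefined. 1a->0: no, aabaa/aa meet in 0. 1a->1: ok.
bb: 1b undefined. 1b->0: no, abb/aa meet in 0. 1b->1: ok.
All examples now run through 2 states with every (state, symbol) defined. Accept strings end in {1}, Reject strings end in {0}; accept={1}.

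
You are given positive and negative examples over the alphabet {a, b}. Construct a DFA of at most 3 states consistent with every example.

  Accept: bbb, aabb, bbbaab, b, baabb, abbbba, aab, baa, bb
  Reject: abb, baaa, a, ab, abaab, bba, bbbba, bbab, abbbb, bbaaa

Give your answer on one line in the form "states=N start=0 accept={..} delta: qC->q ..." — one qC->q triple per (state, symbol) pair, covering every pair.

states=2 start=0 accept={0} delta: 0a->1 0b->0 1a->0 1b->1

State merging on the prefix tree: take the shortest (then alphabetical) example prefix whose next move is undefined and point that move at state 0, else 1, else 2, ...; a target is out if some Accept/Reject pair would then sit in one state with the same input left (inseparable). If every existing state is out, open a new one.
a: 0a undefined. 0a->0: no, aabb/abb meet in 0 with "bb" left. Open state 1: 0a->1.
b: 0b undefined. 0b->0: ok.
aa: 1a undefined. 1a->0: ok.
ab: 1b undefined. 1b->0: no, bbb/abb meet in 0. 1b->1: ok.
All examples now run through 2 states with every (state, symbol) defined. Accept strings end in {0}, Reject strings end in {1}; accept={0}.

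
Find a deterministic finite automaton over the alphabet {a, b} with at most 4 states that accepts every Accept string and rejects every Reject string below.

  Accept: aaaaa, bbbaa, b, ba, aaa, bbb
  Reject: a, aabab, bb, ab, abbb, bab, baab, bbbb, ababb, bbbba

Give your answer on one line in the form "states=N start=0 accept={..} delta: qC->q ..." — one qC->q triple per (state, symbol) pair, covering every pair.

states=4 start=0 accept={2} delta: 0a->1 0b->2 1a->2 1b->3 2a->2 2b->0 3a->0 3b->1

Grow the machine one transition at a time. Run the examples from 0; the earliest place one falls off (shortest prefix, ties alphabetical) gets sent to the lowest-numbered state that keeps every Accept/Reject pair distinguishable — a pair clashes when both reach the same state with identical unread suffix — and to a fresh state only if none does.
a: 0a undefined. 0a->0: no, aaaaa/a meet in 0. Open state 1: 0a->1.
b: 0b undefined. 0b->0: no, b/bb meet in 0. 0b->1: no, b/a meet in 1. Open state 2: 0b->2.
aa: 1a undefined. 1a->0: no, aaaaa/a meet in 1. 1a->1: no, aaaaa/a meet in 1. 1a->2: ok.
ab: 1b undefined. 1b->0: no, b/ababb meet in 2. 1b->1: no, bbb/ababb meet in 2 with "bb" left. 1b->2: no, b/ab meet in 2. Open state 3: 1b->3.
ba: 2a undefined. 2a->0: no, aaaaa/bab meet in 2. 2a->1: no, aaaaa/a meet in 1. 2a->2: ok.
bb: 2b undefined. 2b->0: ok.
aba: 3a undefined. 3a->0: ok.
abb: 3b undefined. 3b->0: no, aaaaa/abbb meet in 2. 3b->1: ok.
All examples now run through 4 states with every (state, symbol) defined. Accept strings end in {2}, Reject strings end in {0,1,3}; accept={2}.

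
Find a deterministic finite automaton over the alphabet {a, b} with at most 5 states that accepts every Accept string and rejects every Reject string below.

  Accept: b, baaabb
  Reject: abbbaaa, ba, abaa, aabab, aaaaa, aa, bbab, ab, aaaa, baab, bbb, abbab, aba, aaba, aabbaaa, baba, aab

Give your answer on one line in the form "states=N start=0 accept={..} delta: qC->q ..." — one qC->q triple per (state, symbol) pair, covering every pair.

states=4 start=0 accept={0,1} delta: 0a->1 0b->1 1a->2 1b->2 2a->2 2b->3 3a->2 3b->0

Fold the examples into a partial DFA from state 0: repeatedly fix the first undefined (state, symbol) met by the shortest-then-alphabetical prefix, trying targets in increasing order and rejecting any under which an Accept and a Reject string meet in one state with the same remainder; add a state when all current targets are rejected. Accepting states are where Accept strings end.
a: 0a undefined. 0a->0: no, b/ab meet in 0 with "b" left. Open state 1: 0a->1.
b: 0b undefined. 0b->0: no, b/bbb meet in 0. 0b->1: ok.
aa: 1a undefined. 1a->0: no, b/aabab meet in 1. 1a->1: no, b/ba meet in 1. Open state 2: 1a->2.
ab: 1b undefined. 1b->0: no, b/bbb meet in 1. 1b->1: no, b/ab meet in 1. 1b->2: ok.
aaa: 2a undefined. 2a->0: no, b/abaa meet in 1. 2a->1: no, b/aaaaa meet in 1. 2a->2: ok.
aab: 2b undefined. 2b->0: no, b/aaba meet in 1. 2b->1: no, b/aabab meet in 1. 2b->2: no, baaabb/abbbaaa meet in 2. Open state 3: 2b->3.
aaba: 3a undefined. 3a->0: no, b/aabab meet in 1. 3a->1: no, b/aaba meet in 1. 3a->2: ok.
aabb: 3b undefined. 3b->0: ok.
All examples now run through 4 states with every (state, symbol) defined. Accept strings end in {0,1}, Reject strings end in {2,3}; accept={0,1}.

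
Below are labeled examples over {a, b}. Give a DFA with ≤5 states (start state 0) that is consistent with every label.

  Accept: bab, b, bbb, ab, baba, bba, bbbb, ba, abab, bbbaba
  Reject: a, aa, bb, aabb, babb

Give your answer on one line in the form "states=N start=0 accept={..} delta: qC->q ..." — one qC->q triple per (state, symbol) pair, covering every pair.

Grow the machine one transition at a time. Run the examples from 0; the earliest place one falls off (shortest prefix, ties alphabetical) gets sent to the lowest-numbered state that keeps every Accept/Reject pair distinguishable — a pair clashes when both reach the same state with identical unread suffix — and to a fresh state only if none does.
a: 0a undefined. 0a->0: ok.
b: 0b undefined. 0b->0: no, bab/a meet in 0. Open state 1: 0b->1.
ba: 1a undefined. 1a->0: no, baba/a meet in 0. 1a->1: no, bab/bb meet in 1 with "b" left. Open state 2: 1a->2.
bb: 1b undefined. 1b->0: no, bba/a meet in 0. 1b->1: no, b/bb meet in 1. 1b->2: no, bbbb/babb meet in 2 with "bb" left. Open state 3: 1b->3.
bab: 2b undefined. 2b->0: no, bab/a meet in 0. 2b->1: ok.
bba: 3a undefined. 3a->0: no, bba/a meet in 0. 3a->1: ok.
bbb: 3b undefined. 3b->0: no, bbb/a meet in 0. 3b->1: no, bbbb/bb meet in 3. 3b->2: ok.
bbba: 2a undefined. 2a->0: ok.
All examples now run through 4 states with every (state, symbol) defined. Accept strings end in {1,2}, Reject strings end in {0,3}; accept={1,2}.

states=4 start=0 accept={1,2} delta: 0a->0 0b->1 1a->2 1b->3 2a->0 2b->1 3a->1 3b->2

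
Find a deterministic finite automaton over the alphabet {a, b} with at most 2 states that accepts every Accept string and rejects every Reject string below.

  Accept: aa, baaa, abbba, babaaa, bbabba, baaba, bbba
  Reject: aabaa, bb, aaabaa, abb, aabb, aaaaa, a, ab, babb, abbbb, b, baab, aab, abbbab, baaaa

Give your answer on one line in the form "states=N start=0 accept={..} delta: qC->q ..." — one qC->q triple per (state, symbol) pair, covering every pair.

states=2 start=0 accept={0} delta: 0a->1 0b->1 1a->0 1b->1

State merging on the prefix tree: take the shortest (then alphabetical) example prefix whose next move is undefined and point that move at state 0, else 1, else 2, ...; a target is out if some Accept/Reject pair would then sit in one state with the same input left (inseparable). If every existing state is out, open a new one.
a: 0a undefined. 0a->0: no, aa/aaaaa meet in 0. Open state 1: 0a->1.
b: 0b undefined. 0b->0: no, bbba/a meet in 1. 0b->1: ok.
aa: 1a undefined. 1a->0: ok.
ab: 1b undefined. 1b->0: no, aa/bb meet in 0. 1b->1: ok.
All examples now run through 2 states with every (state, symbol) defined. Accept strings end in {0}, Reject strings end in {1}; accept={0}.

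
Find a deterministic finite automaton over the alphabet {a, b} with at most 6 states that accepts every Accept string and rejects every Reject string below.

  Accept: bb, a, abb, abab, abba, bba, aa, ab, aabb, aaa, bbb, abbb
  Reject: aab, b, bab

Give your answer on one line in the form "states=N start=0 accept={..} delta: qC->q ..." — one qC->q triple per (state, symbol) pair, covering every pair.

states=4 start=0 accept={0,1,3} delta: 0a->1 0b->2 1a->0 1b->3 2a->0 2b->1 3a->1 3b->1

State merging on the prefix tree: take the shortest (then alphabetical) example prefix whose next move is undefined and point that move at state 0, else 1, else 2, ...; a target is out if some Accept/Reject pair would then sit in one state with the same input left (inseparable). If every existing state is out, open a new one.
a: 0a undefined. 0a->0: no, abab/bab meet in 0 with "bab" left. Open state 1: 0a->1.
b: 0b undefined. 0b->0: no, bb/b meet in 0. 0b->1: no, a/b meet in 1. Open state 2: 0b->2.
aa: 1a undefined. 1a->0: ok.
ab: 1b undefined. 1b->0: no, abb/aab meet in 2. 1b->1: no, abab/aab meet in 2. 1b->2: no, abab/bab meet in 2 with "ab" left. Open state 3: 1b->3.
ba: 2a undefined. 2a->0: ok.
bb: 2b undefined. 2b->0: no, bbb/aab meet in 2. 2b->1: ok.
aba: 3a undefined. 3a->0: no, abab/aab meet in 2. 3a->1: ok.
abb: 3b undefined. 3b->0: no, abbb/aab meet in 2. 3b->1: ok.
All examples now run through 4 states with every (state, symbol) defined. Accept strings end in {0,1,3}, Reject strings end in {2}; accept={0,1,3}.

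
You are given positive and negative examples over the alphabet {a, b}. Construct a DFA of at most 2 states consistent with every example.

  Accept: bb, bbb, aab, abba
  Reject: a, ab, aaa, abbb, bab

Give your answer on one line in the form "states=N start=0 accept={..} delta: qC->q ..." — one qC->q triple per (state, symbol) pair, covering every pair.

State merging on the prefix tree: take the shortest (then alphabetical) example prefix whose next move is undefined and point that move at state 0, else 1, else 2, ...; a target is out if some Accept/Reject pair would then sit in one state with the same input left (inseparable). If every existing state is out, open a new one.
a: 0a undefined. 0a->0: no, bbb/abbb meet in 0 with "bbb" left. Open state 1: 0a->1.
b: 0b undefined. 0b->0: ok.
aa: 1a undefined. 1a->0: ok.
ab: 1b undefined. 1b->0: no, bb/ab meet in 0. 1b->1: ok.
All examples now run through 2 states with every (state, symbol) defined. Accept strings end in {0}, Reject strings end in {1}; accept={0}.

states=2 start=0 accept={0} delta: 0a->1 0b->0 1a->0 1b->1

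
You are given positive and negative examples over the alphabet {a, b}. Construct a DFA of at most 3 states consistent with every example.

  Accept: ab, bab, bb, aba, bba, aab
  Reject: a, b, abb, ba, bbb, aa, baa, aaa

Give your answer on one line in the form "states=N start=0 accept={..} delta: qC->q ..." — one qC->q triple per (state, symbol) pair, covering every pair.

states=3 start=0 accept={0,2} delta: 0a->1 0b->1 1a->1 1b->2 2a->0 2b->1

State merging on the prefix tree: take the shortest (then alphabetical) example prefix whose next move is undefined and point that move at state 0, else 1, else 2, ...; a target is out if some Accept/Reject pair would then sit in one state with the same input left (inseparable). If every existing state is out, open a new one.
a: 0a undefined. 0a->0: no, ab/b meet in 0 with "b" left. Open state 1: 0a->1.
b: 0b undefined. 0b->0: no, bb/b meet in 0. 0b->1: ok.
aa: 1a undefined. 1a->0: no, bab/a meet in 1. 1a->1: ok.
ab: 1b undefined. 1b->0: no, aba/a meet in 1. 1b->1: no, ab/a meet in 1. Open state 2: 1b->2.
aba: 2a undefined. 2a->0: ok.
abb: 2b undefined. 2b->0: no, aba/abb meet in 0. 2b->1: ok.
All examples now run through 3 states with every (state, symbol) defined. Accept strings end in {0,2}, Reject strings end in {1}; accept={0,2}.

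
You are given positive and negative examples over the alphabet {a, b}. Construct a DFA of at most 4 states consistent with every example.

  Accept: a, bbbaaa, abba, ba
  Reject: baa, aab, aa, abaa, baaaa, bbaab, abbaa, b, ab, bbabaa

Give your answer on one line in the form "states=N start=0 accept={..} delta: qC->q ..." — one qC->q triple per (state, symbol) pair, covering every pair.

states=2 start=0 accept={1} delta: 0a->1 0b->0 1a->0 1b->0

Fold the examples into a partial DFA from state 0: repeatedly fix the first undefined (state, symbol) met by the shortest-then-alphabetical prefix, trying targets in increasing order and rejecting any under which an Accept and a Reject string meet in one state with the same remainder; add a state when all current targets are rejected. Accepting states are where Accept strings end.
a: 0a undefined. 0a->0: no, a/aa meet in 0. Open state 1: 0a->1.
b: 0b undefined. 0b->0: ok.
aa: 1a undefined. 1a->0: ok.
ab: 1b undefined. 1b->0: ok.
All examples now run through 2 states with every (state, symbol) defined. Accept strings end in {1}, Reject strings end in {0}; accept={1}.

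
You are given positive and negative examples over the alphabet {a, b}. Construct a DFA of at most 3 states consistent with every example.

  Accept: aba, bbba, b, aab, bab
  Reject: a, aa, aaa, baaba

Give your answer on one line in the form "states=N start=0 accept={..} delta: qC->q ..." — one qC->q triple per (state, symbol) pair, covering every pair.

Grow the machine one transition at a time. Run the examples from 0; the earliest place one falls off (shortest prefix, ties alphabetical) gets sent to the lowest-numbered state that keeps every Accept/Reject pair distinguishable — a pair clashes when both reach the same state with identical unread suffix — and to a fresh state only if none does.
a: 0a undefined. 0a->0: ok.
b: 0b undefined. 0b->0: no, aba/a meet in 0. Open state 1: 0b->1.
ba: 1a undefined. 1a->0: no, aba/a meet in 0. 1a->1: ok.
bb: 1b undefined. 1b->0: no, bab/a meet in 0. 1b->1: no, aba/baaba meet in 1. Open state 2: 1b->2.
bbb: 2b undefined. 2b->0: no, bbba/a meet in 0. 2b->1: ok.
baaba: 2a undefined. 2a->0: ok.
All examples now run through 3 states with every (state, symbol) defined. Accept strings end in {1,2}, Reject strings end in {0}; accept={1,2}.

states=3 start=0 accept={1,2} delta: 0a->0 0b->1 1a->1 1b->2 2a->0 2b->1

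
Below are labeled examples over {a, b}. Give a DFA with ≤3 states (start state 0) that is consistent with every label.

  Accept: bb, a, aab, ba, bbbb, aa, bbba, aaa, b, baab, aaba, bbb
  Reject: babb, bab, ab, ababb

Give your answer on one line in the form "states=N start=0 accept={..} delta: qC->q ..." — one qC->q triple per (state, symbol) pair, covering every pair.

State merging on the prefix tree: take the shortest (then alphabetical) example prefix whose next move is undefined and point that move at state 0, else 1, else 2, ...; a target is out if some Accept/Reject pair would then sit in one state with the same input left (inseparable). If every existing state is out, open a new one.
a: 0a undefined. 0a->0: no, aab/ab meet in 0 with "b" left. Open state 1: 0a->1.
b: 0b undefined. 0b->0: ok.
aa: 1a undefined. 1a->0: ok.
ab: 1b undefined. 1b->0: no, bb/babb meet in 0. 1b->1: no, bb/ababb meet in 0. Open state 2: 1b->2.
aba: 2a undefined. 2a->0: no, bb/ababb meet in 0. 2a->1: ok.
babb: 2b undefined. 2b->0: no, bb/babb meet in 0. 2b->1: no, a/babb meet in 1. 2b->2: ok.
All examples now run through 3 states with every (state, symbol) defined. Accept strings end in {0,1}, Reject strings end in {2}; accept={0,1}.

states=3 start=0 accept={0,1} delta: 0a->1 0b->0 1a->0 1b->2 2a->1 2b->2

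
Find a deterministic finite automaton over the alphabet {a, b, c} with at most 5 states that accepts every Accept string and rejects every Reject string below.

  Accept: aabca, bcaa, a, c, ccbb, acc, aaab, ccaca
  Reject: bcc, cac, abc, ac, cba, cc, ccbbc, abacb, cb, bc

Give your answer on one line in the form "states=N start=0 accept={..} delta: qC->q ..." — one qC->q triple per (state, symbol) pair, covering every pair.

State merging on the prefix tree: take the shortest (then alphabetical) example prefix whose next move is undefined and point that move at state 0, else 1, else 2, ...; a target is out if some Accept/Reject pair would then sit in one state with the same input left (inseparable). If every existing state is out, open a new one.
a: 0a undefined. 0a->0: no, c/ac meet in 0 with "c" left. Open state 1: 0a->1.
b: 0b undefined. 0b->0: no, c/bc meet in 0 with "c" left. 0b->1: no, acc/bcc meet in 1 with "cc" left. Open state 2: 0b->2.
c: 0c undefined. 0c->0: no, c/cc meet in 0. 0c->1: ok.
aa: 1a undefined. 1a->0: no, a/cac meet in 1. 1a->1: no, aaab/cb meet in 1 with "b" left. 1a->2: ok.
ab: 1b undefined. 1b->0: no, a/abc meet in 1. 1b->1: no, a/cb meet in 1. 1b->2: ok.
ac: 1c undefined. 1c->0: ok.
bc: 2c undefined. 2c->0: no, bcaa/cb meet in 2. 2c->1: no, bcaa/cba meet in 2 with "a" left. 2c->2: ok.
aaa: 2a undefined. 2a->0: no, aaab/bcc meet in 2. 2a->1: no, bcaa/bcc meet in 2. 2a->2: no, bcaa/bcc meet in 2. Open state 3: 2a->3.
aab: 2b undefined. 2b->0: no, aabca/bcc meet in 2. 2b->1: ok.
aaab: 3b undefined. 3b->0: no, aaab/ac meet in 0. 3b->1: ok.
abac: 3c undefined. 3c->0: ok.
bcaa: 3a undefined. 3a->0: no, bcaa/ac meet in 0. 3a->1: ok.
All examples now run through 4 states with every (state, symbol) defined. Accept strings end in {1}, Reject strings end in {0,2,3}; accept={1}.

states=4 start=0 accept={1} delta: 0a->1 0b->2 0c->1 1a->2 1b->2 1c->0 2a->3 2b->1 2c->2 3a->1 3b->1 3c->0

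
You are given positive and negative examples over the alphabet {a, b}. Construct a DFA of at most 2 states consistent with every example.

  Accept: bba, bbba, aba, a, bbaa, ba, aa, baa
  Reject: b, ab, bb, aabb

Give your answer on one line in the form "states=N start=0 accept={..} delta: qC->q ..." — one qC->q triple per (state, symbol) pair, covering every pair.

states=2 start=0 accept={0} delta: 0a->0 0b->1 1a->0 1b->1

Fold the examples into a partial DFA from state 0: repeatedly fix the first undefined (state, symbol) met by the shortest-then-alphabetical prefix, trying targets in increasing order and rejecting any under which an Accept and a Reject string meet in one state with the same remainder; add a state when all current targets are rejected. Accepting states are where Accept strings end.
a: 0a undefined. 0a->0: ok.
b: 0b undefined. 0b->0: no, bba/b meet in 0. Open state 1: 0b->1.
ba: 1a undefined. 1a->0: ok.
bb: 1b undefined. 1b->0: no, bba/bb meet in 0. 1b->1: ok.
All examples now run through 2 states with every (state, symbol) defined. Accept strings end in {0}, Reject strings end in {1}; accept={0}.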